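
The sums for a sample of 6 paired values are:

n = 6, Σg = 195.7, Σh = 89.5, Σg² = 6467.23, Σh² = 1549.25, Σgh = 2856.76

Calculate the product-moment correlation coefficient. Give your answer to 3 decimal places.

r = (nΣgh − ΣgΣh) / √[(nΣg² − (Σg)²)(nΣh² − (Σh)²)]
Numerator: 6×2856.76 − 195.7×89.5 = -374.59
Denominator: √[(38803.38 − 38298.49)(9295.5 − 8010.25)] = √[504.89 × 1285.25] = 805.5494
r = -374.59 / 805.5494 ≈ -0.465

-0.465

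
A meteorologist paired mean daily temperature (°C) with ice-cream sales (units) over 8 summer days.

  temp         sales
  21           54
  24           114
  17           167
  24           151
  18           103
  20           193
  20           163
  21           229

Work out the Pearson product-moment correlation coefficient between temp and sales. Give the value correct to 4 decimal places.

-0.1014

n = 8, Σx = 165, Σy = 1174, Σx² = 3447, Σy² = 193470, Σxy = 24116
nΣxy − ΣxΣy = 192928 − 193710 = -782
nΣx² − (Σx)² = 27576 − 27225 = 351; nΣy² − (Σy)² = 1547760 − 1378276 = 169484
r = -782 / √(351 × 169484) = -782 / 7712.9037 ≈ -0.1014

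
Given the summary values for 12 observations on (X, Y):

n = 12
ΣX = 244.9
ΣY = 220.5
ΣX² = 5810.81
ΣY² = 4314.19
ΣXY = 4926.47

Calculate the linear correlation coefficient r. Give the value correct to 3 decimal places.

r = (nΣXY − ΣXΣY) / √[(nΣX² − (ΣX)²)(nΣY² − (ΣY)²)]
Numerator: 12×4926.47 − 244.9×220.5 = 5117.19
Denominator: √[(69729.72 − 59976.01)(51770.28 − 48620.25)] = √[9753.71 × 3150.03] = 5542.9666
r = 5117.19 / 5542.9666 ≈ 0.923

0.923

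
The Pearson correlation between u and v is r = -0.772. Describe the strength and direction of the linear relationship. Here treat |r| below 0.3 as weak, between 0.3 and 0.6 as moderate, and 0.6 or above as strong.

strong negative

r = -0.772 < 0 so the relationship is negative.
|r| = 0.772, which falls in the strong range.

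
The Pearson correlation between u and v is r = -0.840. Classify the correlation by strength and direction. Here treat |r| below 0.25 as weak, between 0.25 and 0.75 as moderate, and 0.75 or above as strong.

r = -0.840 < 0 so the relationship is negative.
|r| = 0.840, which falls in the strong range.

strong negative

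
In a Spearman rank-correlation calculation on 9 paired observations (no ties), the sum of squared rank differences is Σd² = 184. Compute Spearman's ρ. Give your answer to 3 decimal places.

-0.533

ρ = 1 − 6Σd² / [n(n²−1)] = 1 − 6×184 / (9×80)
  = 1 − 1104/720 = 1 − 1.5333 ≈ -0.533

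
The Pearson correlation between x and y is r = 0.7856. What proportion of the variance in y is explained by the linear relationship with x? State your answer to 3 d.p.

0.617

r² = (0.7856)² = 0.617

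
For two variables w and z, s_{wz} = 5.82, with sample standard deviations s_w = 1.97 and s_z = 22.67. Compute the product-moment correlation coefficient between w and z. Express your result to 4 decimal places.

r = Cov(w,z) / (s_w · s_z) = 5.82 / (1.97 × 22.67)
  = 5.82 / 44.6599 ≈ 0.1303

0.1303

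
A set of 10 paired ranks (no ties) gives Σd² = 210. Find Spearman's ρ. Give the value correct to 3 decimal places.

-0.273

ρ = 1 − 6Σd² / [n(n²−1)] = 1 − 6×210 / (10×99)
  = 1 − 1260/990 = 1 − 1.2727 ≈ -0.273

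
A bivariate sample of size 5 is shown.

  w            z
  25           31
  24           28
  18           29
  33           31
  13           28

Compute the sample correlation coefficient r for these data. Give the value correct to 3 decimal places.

0.736

n = 5, Σw = 113, Σz = 147, Σw² = 2783, Σz² = 4331, Σwz = 3356
nΣwz − ΣwΣz = 16780 − 16611 = 169
nΣw² − (Σw)² = 13915 − 12769 = 1146; nΣz² − (Σz)² = 21655 − 21609 = 46
r = 169 / √(1146 × 46) = 169 / 229.5997 ≈ 0.736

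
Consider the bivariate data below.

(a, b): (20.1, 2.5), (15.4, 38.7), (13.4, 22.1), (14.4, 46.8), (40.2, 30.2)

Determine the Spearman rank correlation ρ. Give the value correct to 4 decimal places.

-0.2000

Rank a: 4, 3, 1, 2, 5
Rank b: 1, 4, 2, 5, 3
d = rank(a) − rank(b): 3, -1, -1, -3, 2; Σd² = 24
ρ = 1 − 6Σd² / [n(n²−1)] = 1 − 6×24 / (5×24) = 1 − 144/120 ≈ -0.2000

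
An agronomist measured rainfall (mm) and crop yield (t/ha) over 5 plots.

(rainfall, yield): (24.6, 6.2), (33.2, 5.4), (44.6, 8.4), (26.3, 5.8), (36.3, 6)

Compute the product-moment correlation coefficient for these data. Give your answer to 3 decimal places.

n = 5, Σx = 165, Σy = 31.8, Σx² = 5705.94, Σy² = 207.8, Σxy = 1076.78
nΣxy − ΣxΣy = 5383.9 − 5247 = 136.9
nΣx² − (Σx)² = 28529.7 − 27225 = 1304.7; nΣy² − (Σy)² = 1039 − 1011.24 = 27.76
r = 136.9 / √(1304.7 × 27.76) = 136.9 / 190.3115 ≈ 0.719

0.719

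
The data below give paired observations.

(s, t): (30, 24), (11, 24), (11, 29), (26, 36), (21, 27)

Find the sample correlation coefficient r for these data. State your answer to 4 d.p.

0.1987

n = 5, Σs = 99, Σt = 140, Σs² = 2259, Σt² = 4018, Σst = 2806
nΣst − ΣsΣt = 14030 − 13860 = 170
nΣs² − (Σs)² = 11295 − 9801 = 1494; nΣt² − (Σt)² = 20090 − 19600 = 490
r = 170 / √(1494 × 490) = 170 / 855.6050 ≈ 0.1987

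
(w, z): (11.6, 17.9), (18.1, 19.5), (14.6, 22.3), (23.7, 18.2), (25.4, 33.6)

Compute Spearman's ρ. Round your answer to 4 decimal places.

0.6000

Rank w: 1, 3, 2, 4, 5
Rank z: 1, 3, 4, 2, 5
d = rank(w) − rank(z): 0, 0, -2, 2, 0; Σd² = 8
ρ = 1 − 6Σd² / [n(n²−1)] = 1 − 6×8 / (5×24) = 1 − 48/120 ≈ 0.6000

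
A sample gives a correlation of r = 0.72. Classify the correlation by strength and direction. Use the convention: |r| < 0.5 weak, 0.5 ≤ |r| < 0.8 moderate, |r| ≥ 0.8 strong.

r = 0.72 > 0 so the relationship is positive.
|r| = 0.72, which falls in the moderate range.

moderate positive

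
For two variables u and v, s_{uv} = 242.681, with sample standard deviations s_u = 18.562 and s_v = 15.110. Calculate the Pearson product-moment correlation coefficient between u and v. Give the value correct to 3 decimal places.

r = Cov(u,v) / (s_u · s_v) = 242.681 / (18.562 × 15.110)
  = 242.681 / 280.4718 ≈ 0.865

0.865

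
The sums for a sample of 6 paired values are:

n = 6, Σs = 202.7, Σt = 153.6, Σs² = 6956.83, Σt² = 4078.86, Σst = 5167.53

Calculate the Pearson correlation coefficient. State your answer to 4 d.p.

-0.1708

r = (nΣst − ΣsΣt) / √[(nΣs² − (Σs)²)(nΣt² − (Σt)²)]
Numerator: 6×5167.53 − 202.7×153.6 = -129.54
Denominator: √[(41740.98 − 41087.29)(24473.16 − 23592.96)] = √[653.69 × 880.2] = 758.5367
r = -129.54 / 758.5367 ≈ -0.1708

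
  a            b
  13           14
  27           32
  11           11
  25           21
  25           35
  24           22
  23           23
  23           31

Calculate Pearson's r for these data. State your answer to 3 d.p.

0.831

n = 8, Σa = 171, Σb = 189, Σa² = 3903, Σb² = 4981, Σab = 4337
nΣab − ΣaΣb = 34696 − 32319 = 2377
nΣa² − (Σa)² = 31224 − 29241 = 1983; nΣb² − (Σb)² = 39848 − 35721 = 4127
r = 2377 / √(1983 × 4127) = 2377 / 2860.7413 ≈ 0.831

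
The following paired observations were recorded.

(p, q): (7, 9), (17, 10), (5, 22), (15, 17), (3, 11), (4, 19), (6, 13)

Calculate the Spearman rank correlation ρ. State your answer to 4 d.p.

-0.3929

Rank p: 5, 7, 3, 6, 1, 2, 4
Rank q: 1, 2, 7, 5, 3, 6, 4
d = rank(p) − rank(q): 4, 5, -4, 1, -2, -4, 0; Σd² = 78
ρ = 1 − 6Σd² / [n(n²−1)] = 1 − 6×78 / (7×48) = 1 − 468/336 ≈ -0.3929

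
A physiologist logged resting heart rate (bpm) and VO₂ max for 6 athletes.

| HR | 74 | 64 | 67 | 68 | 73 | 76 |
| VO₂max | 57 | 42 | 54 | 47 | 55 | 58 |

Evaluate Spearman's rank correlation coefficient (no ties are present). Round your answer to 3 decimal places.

Rank HR: 5, 1, 2, 3, 4, 6
Rank VO₂max: 5, 1, 3, 2, 4, 6
d = rank(HR) − rank(VO₂max): 0, 0, -1, 1, 0, 0; Σd² = 2
ρ = 1 − 6Σd² / [n(n²−1)] = 1 − 6×2 / (6×35) = 1 − 12/210 ≈ 0.943

0.943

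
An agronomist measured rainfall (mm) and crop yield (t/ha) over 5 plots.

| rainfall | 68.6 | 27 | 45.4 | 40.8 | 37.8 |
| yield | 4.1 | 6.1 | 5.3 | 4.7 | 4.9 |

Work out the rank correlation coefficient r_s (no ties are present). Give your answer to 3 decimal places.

-0.700

Rank rainfall: 5, 1, 4, 3, 2
Rank yield: 1, 5, 4, 2, 3
d = rank(rainfall) − rank(yield): 4, -4, 0, 1, -1; Σd² = 34
ρ = 1 − 6Σd² / [n(n²−1)] = 1 − 6×34 / (5×24) = 1 − 204/120 ≈ -0.700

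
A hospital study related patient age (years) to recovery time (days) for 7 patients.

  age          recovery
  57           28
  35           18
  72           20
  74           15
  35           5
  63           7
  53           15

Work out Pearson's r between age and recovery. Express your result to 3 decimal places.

n = 7, Σx = 389, Σy = 108, Σx² = 23137, Σy² = 2032, Σxy = 6187
nΣxy − ΣxΣy = 43309 − 42012 = 1297
nΣx² − (Σx)² = 161959 − 151321 = 10638; nΣy² − (Σy)² = 14224 − 11664 = 2560
r = 1297 / √(10638 × 2560) = 1297 / 5218.5515 ≈ 0.249

0.249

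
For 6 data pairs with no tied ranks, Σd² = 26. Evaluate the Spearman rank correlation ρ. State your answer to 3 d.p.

ρ = 1 − 6Σd² / [n(n²−1)] = 1 − 6×26 / (6×35)
  = 1 − 156/210 = 1 − 0.7429 ≈ 0.257

0.257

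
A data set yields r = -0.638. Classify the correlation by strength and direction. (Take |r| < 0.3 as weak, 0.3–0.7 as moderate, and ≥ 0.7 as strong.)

moderate negative

r = -0.638 < 0 so the relationship is negative.
|r| = 0.638, which falls in the moderate range.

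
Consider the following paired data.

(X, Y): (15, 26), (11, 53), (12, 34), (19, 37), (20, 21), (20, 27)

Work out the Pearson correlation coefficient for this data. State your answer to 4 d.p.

n = 6, ΣX = 97, ΣY = 198, ΣX² = 1651, ΣY² = 7180, ΣXY = 3044
nΣXY − ΣXΣY = 18264 − 19206 = -942
nΣX² − (ΣX)² = 9906 − 9409 = 497; nΣY² − (ΣY)² = 43080 − 39204 = 3876
r = -942 / √(497 × 3876) = -942 / 1387.9380 ≈ -0.6787

-0.6787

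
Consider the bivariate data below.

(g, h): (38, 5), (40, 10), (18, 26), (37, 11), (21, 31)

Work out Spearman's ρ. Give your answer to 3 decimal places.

Rank g: 4, 5, 1, 3, 2
Rank h: 1, 2, 4, 3, 5
d = rank(g) − rank(h): 3, 3, -3, 0, -3; Σd² = 36
ρ = 1 − 6Σd² / [n(n²−1)] = 1 − 6×36 / (5×24) = 1 − 216/120 ≈ -0.800

-0.800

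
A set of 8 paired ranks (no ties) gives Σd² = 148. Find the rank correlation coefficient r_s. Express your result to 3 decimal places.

-0.762

ρ = 1 − 6Σd² / [n(n²−1)] = 1 − 6×148 / (8×63)
  = 1 − 888/504 = 1 − 1.7619 ≈ -0.762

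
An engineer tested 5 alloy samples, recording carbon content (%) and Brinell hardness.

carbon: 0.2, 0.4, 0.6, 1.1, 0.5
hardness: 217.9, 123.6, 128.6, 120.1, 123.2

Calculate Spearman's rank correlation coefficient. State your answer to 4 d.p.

-0.7000

Rank carbon: 1, 2, 4, 5, 3
Rank hardness: 5, 3, 4, 1, 2
d = rank(carbon) − rank(hardness): -4, -1, 0, 4, 1; Σd² = 34
ρ = 1 − 6Σd² / [n(n²−1)] = 1 − 6×34 / (5×24) = 1 − 204/120 ≈ -0.7000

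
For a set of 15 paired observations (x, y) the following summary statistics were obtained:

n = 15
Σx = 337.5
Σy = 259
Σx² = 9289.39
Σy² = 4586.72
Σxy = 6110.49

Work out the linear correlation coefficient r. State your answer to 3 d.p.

0.642

r = (nΣxy − ΣxΣy) / √[(nΣx² − (Σx)²)(nΣy² − (Σy)²)]
Numerator: 15×6110.49 − 337.5×259 = 4244.85
Denominator: √[(139340.85 − 113906.25)(68800.8 − 67081)] = √[25434.6 × 1719.8] = 6613.8056
r = 4244.85 / 6613.8056 ≈ 0.642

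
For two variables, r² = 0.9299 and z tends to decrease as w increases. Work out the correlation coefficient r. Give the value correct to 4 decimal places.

|r| = √0.9299 = 0.9643
The association is negative, so r = −0.9643.

-0.9643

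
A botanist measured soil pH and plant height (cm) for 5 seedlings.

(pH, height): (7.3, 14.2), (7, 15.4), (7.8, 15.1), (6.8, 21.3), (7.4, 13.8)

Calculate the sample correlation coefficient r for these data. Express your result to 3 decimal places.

-0.670

n = 5, Σx = 36.3, Σy = 79.8, Σx² = 264.13, Σy² = 1310.94, Σxy = 576.2
nΣxy − ΣxΣy = 2881 − 2896.74 = -15.74
nΣx² − (Σx)² = 1320.65 − 1317.69 = 2.96; nΣy² − (Σy)² = 6554.7 − 6368.04 = 186.66
r = -15.74 / √(2.96 × 186.66) = -15.74 / 23.5056 ≈ -0.670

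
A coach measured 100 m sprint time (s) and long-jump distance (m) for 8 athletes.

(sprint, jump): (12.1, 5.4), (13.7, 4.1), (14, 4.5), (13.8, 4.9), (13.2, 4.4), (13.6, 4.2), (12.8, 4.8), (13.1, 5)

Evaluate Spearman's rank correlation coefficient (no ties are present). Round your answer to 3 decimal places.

Rank sprint: 1, 6, 8, 7, 4, 5, 2, 3
Rank jump: 8, 1, 4, 6, 3, 2, 5, 7
d = rank(sprint) − rank(jump): -7, 5, 4, 1, 1, 3, -3, -4; Σd² = 126
ρ = 1 − 6Σd² / [n(n²−1)] = 1 − 6×126 / (8×63) = 1 − 756/504 ≈ -0.500

-0.500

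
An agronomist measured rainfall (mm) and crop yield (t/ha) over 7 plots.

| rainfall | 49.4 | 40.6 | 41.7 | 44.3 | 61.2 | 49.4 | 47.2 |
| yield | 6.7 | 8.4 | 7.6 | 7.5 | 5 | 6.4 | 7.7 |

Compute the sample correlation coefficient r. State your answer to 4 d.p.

n = 7, Σx = 333.8, Σy = 49.3, Σx² = 16203.74, Σy² = 354.71, Σxy = 2306.79
nΣxy − ΣxΣy = 16147.53 − 16456.34 = -308.81
nΣx² − (Σx)² = 113426.18 − 111422.44 = 2003.74; nΣy² − (Σy)² = 2482.97 − 2430.49 = 52.48
r = -308.81 / √(2003.74 × 52.48) = -308.81 / 324.2781 ≈ -0.9523

-0.9523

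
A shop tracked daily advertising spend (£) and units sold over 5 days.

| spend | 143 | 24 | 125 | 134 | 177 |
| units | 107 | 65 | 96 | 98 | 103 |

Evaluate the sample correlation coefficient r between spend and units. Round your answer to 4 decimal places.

0.9560

n = 5, Σx = 603, Σy = 469, Σx² = 85935, Σy² = 45103, Σxy = 60224
nΣxy − ΣxΣy = 301120 − 282807 = 18313
nΣx² − (Σx)² = 429675 − 363609 = 66066; nΣy² − (Σy)² = 225515 − 219961 = 5554
r = 18313 / √(66066 × 5554) = 18313 / 19155.4317 ≈ 0.9560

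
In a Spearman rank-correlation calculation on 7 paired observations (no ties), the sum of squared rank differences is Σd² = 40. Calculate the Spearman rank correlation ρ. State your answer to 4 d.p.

0.2857

ρ = 1 − 6Σd² / [n(n²−1)] = 1 − 6×40 / (7×48)
  = 1 − 240/336 = 1 − 0.71429 ≈ 0.2857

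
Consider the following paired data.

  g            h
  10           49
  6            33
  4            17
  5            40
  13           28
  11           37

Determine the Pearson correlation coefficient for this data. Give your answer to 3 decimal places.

n = 6, Σg = 49, Σh = 204, Σg² = 467, Σh² = 7532, Σgh = 1727
nΣgh − ΣgΣh = 10362 − 9996 = 366
nΣg² − (Σg)² = 2802 − 2401 = 401; nΣh² − (Σh)² = 45192 − 41616 = 3576
r = 366 / √(401 × 3576) = 366 / 1197.4874 ≈ 0.306

0.306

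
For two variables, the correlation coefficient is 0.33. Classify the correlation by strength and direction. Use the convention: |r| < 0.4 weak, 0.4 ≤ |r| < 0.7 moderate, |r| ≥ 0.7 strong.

r = 0.33 > 0 so the relationship is positive.
|r| = 0.33, which falls in the weak range.

weak positive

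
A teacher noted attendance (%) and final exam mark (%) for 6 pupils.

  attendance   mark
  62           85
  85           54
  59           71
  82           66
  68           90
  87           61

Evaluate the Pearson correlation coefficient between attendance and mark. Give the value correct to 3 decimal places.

-0.744

n = 6, Σx = 443, Σy = 427, Σx² = 33467, Σy² = 31359, Σxy = 30888
nΣxy − ΣxΣy = 185328 − 189161 = -3833
nΣx² − (Σx)² = 200802 − 196249 = 4553; nΣy² − (Σy)² = 188154 − 182329 = 5825
r = -3833 / √(4553 × 5825) = -3833 / 5149.8762 ≈ -0.744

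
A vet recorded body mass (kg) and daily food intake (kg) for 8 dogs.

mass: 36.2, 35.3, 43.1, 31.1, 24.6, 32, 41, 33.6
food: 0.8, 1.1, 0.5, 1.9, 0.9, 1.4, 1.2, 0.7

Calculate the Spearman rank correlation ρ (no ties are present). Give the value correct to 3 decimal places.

Rank mass: 6, 5, 8, 2, 1, 3, 7, 4
Rank food: 3, 5, 1, 8, 4, 7, 6, 2
d = rank(mass) − rank(food): 3, 0, 7, -6, -3, -4, 1, 2; Σd² = 124
ρ = 1 − 6Σd² / [n(n²−1)] = 1 − 6×124 / (8×63) = 1 − 744/504 ≈ -0.476

-0.476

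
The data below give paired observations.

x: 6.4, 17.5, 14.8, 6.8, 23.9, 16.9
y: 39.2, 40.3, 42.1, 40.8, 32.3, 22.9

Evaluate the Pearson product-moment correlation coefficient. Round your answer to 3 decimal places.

-0.457

n = 6, Σx = 86.3, Σy = 217.6, Σx² = 1469.31, Σy² = 8165.48, Σxy = 3015.63
nΣxy − ΣxΣy = 18093.78 − 18778.88 = -685.1
nΣx² − (Σx)² = 8815.86 − 7447.69 = 1368.17; nΣy² − (Σy)² = 48992.88 − 47349.76 = 1643.12
r = -685.1 / √(1368.17 × 1643.12) = -685.1 / 1499.3557 ≈ -0.457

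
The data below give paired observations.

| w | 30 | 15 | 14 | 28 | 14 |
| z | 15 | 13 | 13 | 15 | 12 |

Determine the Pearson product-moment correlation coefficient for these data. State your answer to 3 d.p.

0.955

n = 5, Σw = 101, Σz = 68, Σw² = 2301, Σz² = 932, Σwz = 1415
nΣwz − ΣwΣz = 7075 − 6868 = 207
nΣw² − (Σw)² = 11505 − 10201 = 1304; nΣz² − (Σz)² = 4660 − 4624 = 36
r = 207 / √(1304 × 36) = 207 / 216.6656 ≈ 0.955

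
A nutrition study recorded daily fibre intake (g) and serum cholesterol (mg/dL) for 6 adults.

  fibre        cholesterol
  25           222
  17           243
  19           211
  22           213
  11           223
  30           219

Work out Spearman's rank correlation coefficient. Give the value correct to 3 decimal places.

Rank fibre: 5, 2, 3, 4, 1, 6
Rank cholesterol: 4, 6, 1, 2, 5, 3
d = rank(fibre) − rank(cholesterol): 1, -4, 2, 2, -4, 3; Σd² = 50
ρ = 1 − 6Σd² / [n(n²−1)] = 1 − 6×50 / (6×35) = 1 − 300/210 ≈ -0.429

-0.429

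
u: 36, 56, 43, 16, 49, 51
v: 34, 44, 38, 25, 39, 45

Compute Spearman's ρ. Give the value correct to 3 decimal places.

0.943

Rank u: 2, 6, 3, 1, 4, 5
Rank v: 2, 5, 3, 1, 4, 6
d = rank(u) − rank(v): 0, 1, 0, 0, 0, -1; Σd² = 2
ρ = 1 − 6Σd² / [n(n²−1)] = 1 − 6×2 / (6×35) = 1 − 12/210 ≈ 0.943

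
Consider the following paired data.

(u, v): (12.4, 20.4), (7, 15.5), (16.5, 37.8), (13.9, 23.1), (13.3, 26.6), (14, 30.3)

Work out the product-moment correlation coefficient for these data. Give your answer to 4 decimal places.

0.8777

n = 6, Σu = 77.1, Σv = 153.7, Σu² = 1041.11, Σv² = 4244.51, Σuv = 2084.23
nΣuv − ΣuΣv = 12505.38 − 11850.27 = 655.11
nΣu² − (Σu)² = 6246.66 − 5944.41 = 302.25; nΣv² − (Σv)² = 25467.06 − 23623.69 = 1843.37
r = 655.11 / √(302.25 × 1843.37) = 655.11 / 746.4306 ≈ 0.8777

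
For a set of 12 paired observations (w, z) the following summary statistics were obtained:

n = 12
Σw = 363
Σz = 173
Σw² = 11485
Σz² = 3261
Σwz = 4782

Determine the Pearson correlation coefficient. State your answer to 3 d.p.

-0.726

r = (nΣwz − ΣwΣz) / √[(nΣw² − (Σw)²)(nΣz² − (Σz)²)]
Numerator: 12×4782 − 363×173 = -5415
Denominator: √[(137820 − 131769)(39132 − 29929)] = √[6051 × 9203] = 7462.3959
r = -5415 / 7462.3959 ≈ -0.726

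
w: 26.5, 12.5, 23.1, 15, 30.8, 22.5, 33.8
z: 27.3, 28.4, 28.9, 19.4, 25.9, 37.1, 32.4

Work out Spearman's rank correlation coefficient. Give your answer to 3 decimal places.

Rank w: 5, 1, 4, 2, 6, 3, 7
Rank z: 3, 4, 5, 1, 2, 7, 6
d = rank(w) − rank(z): 2, -3, -1, 1, 4, -4, 1; Σd² = 48
ρ = 1 − 6Σd² / [n(n²−1)] = 1 − 6×48 / (7×48) = 1 − 288/336 ≈ 0.143

0.143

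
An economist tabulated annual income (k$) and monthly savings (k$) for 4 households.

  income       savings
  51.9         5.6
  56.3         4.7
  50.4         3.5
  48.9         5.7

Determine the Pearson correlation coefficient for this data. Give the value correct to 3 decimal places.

n = 4, Σx = 207.5, Σy = 19.5, Σx² = 10794.67, Σy² = 98.19, Σxy = 1010.38
nΣxy − ΣxΣy = 4041.52 − 4046.25 = -4.73
nΣx² − (Σx)² = 43178.68 − 43056.25 = 122.43; nΣy² − (Σy)² = 392.76 − 380.25 = 12.51
r = -4.73 / √(122.43 × 12.51) = -4.73 / 39.1357 ≈ -0.121

-0.121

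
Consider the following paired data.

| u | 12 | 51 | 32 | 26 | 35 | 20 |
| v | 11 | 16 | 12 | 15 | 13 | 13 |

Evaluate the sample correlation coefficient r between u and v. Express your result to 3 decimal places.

n = 6, Σu = 176, Σv = 80, Σu² = 6070, Σv² = 1084, Σuv = 2437
nΣuv − ΣuΣv = 14622 − 14080 = 542
nΣu² − (Σu)² = 36420 − 30976 = 5444; nΣv² − (Σv)² = 6504 − 6400 = 104
r = 542 / √(5444 × 104) = 542 / 752.4467 ≈ 0.720

0.720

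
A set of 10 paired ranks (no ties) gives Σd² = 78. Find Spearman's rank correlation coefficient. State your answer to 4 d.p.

0.5273

ρ = 1 − 6Σd² / [n(n²−1)] = 1 − 6×78 / (10×99)
  = 1 − 468/990 = 1 − 0.47273 ≈ 0.5273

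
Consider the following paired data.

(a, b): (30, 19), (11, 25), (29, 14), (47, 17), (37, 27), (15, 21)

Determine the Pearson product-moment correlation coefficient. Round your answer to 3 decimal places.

n = 6, Σa = 169, Σb = 123, Σa² = 5665, Σb² = 2641, Σab = 3364
nΣab − ΣaΣb = 20184 − 20787 = -603
nΣa² − (Σa)² = 33990 − 28561 = 5429; nΣb² − (Σb)² = 15846 − 15129 = 717
r = -603 / √(5429 × 717) = -603 / 1972.9655 ≈ -0.306

-0.306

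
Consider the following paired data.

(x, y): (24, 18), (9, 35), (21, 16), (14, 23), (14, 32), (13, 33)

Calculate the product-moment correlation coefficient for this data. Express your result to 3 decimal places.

n = 6, Σx = 95, Σy = 157, Σx² = 1659, Σy² = 4447, Σxy = 2282
nΣxy − ΣxΣy = 13692 − 14915 = -1223
nΣx² − (Σx)² = 9954 − 9025 = 929; nΣy² − (Σy)² = 26682 − 24649 = 2033
r = -1223 / √(929 × 2033) = -1223 / 1374.2842 ≈ -0.890

-0.890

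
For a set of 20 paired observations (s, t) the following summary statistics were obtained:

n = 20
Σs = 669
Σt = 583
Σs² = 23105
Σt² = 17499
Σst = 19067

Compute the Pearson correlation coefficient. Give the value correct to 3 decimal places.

r = (nΣst − ΣsΣt) / √[(nΣs² − (Σs)²)(nΣt² − (Σt)²)]
Numerator: 20×19067 − 669×583 = -8687
Denominator: √[(462100 − 447561)(349980 − 339889)] = √[14539 × 10091] = 12112.5162
r = -8687 / 12112.5162 ≈ -0.717

-0.717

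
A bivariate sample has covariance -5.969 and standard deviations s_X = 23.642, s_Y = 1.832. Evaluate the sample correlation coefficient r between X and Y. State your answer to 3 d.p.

r = Cov(X,Y) / (s_X · s_Y) = -5.969 / (23.642 × 1.832)
  = -5.969 / 43.3121 ≈ -0.138

-0.138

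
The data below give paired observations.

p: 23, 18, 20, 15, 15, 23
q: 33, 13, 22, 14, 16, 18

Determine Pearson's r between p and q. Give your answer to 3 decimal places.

n = 6, Σp = 114, Σq = 116, Σp² = 2232, Σq² = 2518, Σpq = 2297
nΣpq − ΣpΣq = 13782 − 13224 = 558
nΣp² − (Σp)² = 13392 − 12996 = 396; nΣq² − (Σq)² = 15108 − 13456 = 1652
r = 558 / √(396 × 1652) = 558 / 808.8214 ≈ 0.690

0.690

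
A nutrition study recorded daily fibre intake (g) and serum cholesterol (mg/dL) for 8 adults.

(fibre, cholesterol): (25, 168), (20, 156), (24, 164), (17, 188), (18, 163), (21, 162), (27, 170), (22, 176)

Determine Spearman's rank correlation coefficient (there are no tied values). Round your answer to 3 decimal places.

0.119

Rank fibre: 7, 3, 6, 1, 2, 4, 8, 5
Rank cholesterol: 5, 1, 4, 8, 3, 2, 6, 7
d = rank(fibre) − rank(cholesterol): 2, 2, 2, -7, -1, 2, 2, -2; Σd² = 74
ρ = 1 − 6Σd² / [n(n²−1)] = 1 − 6×74 / (8×63) = 1 − 444/504 ≈ 0.119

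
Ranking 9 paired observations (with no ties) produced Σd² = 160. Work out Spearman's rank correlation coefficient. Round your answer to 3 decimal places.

-0.333

ρ = 1 − 6Σd² / [n(n²−1)] = 1 − 6×160 / (9×80)
  = 1 − 960/720 = 1 − 1.3333 ≈ -0.333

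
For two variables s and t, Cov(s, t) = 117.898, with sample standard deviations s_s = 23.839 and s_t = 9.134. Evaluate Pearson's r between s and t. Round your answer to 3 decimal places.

0.541

r = Cov(s,t) / (s_s · s_t) = 117.898 / (23.839 × 9.134)
  = 117.898 / 217.7454 ≈ 0.541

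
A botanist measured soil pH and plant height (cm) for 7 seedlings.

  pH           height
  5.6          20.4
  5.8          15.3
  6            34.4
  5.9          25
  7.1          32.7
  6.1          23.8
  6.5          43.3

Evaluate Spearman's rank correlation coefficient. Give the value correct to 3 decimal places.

Rank pH: 1, 2, 4, 3, 7, 5, 6
Rank height: 2, 1, 6, 4, 5, 3, 7
d = rank(pH) − rank(height): -1, 1, -2, -1, 2, 2, -1; Σd² = 16
ρ = 1 − 6Σd² / [n(n²−1)] = 1 − 6×16 / (7×48) = 1 − 96/336 ≈ 0.714

0.714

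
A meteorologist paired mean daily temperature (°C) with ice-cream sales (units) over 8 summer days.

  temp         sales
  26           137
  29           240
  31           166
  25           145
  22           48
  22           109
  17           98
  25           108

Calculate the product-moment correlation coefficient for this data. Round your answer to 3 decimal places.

0.713

n = 8, Σx = 197, Σy = 1051, Σx² = 4985, Σy² = 160403, Σxy = 27113
nΣxy − ΣxΣy = 216904 − 207047 = 9857
nΣx² − (Σx)² = 39880 − 38809 = 1071; nΣy² − (Σy)² = 1283224 − 1104601 = 178623
r = 9857 / √(1071 × 178623) = 9857 / 13831.3135 ≈ 0.713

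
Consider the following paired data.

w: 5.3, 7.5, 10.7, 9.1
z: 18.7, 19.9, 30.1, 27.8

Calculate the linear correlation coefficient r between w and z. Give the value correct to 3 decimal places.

n = 4, Σw = 32.6, Σz = 96.5, Σw² = 281.64, Σz² = 2424.55, Σwz = 823.41
nΣwz − ΣwΣz = 3293.64 − 3145.9 = 147.74
nΣw² − (Σw)² = 1126.56 − 1062.76 = 63.8; nΣz² − (Σz)² = 9698.2 − 9312.25 = 385.95
r = 147.74 / √(63.8 × 385.95) = 147.74 / 156.9191 ≈ 0.942

0.942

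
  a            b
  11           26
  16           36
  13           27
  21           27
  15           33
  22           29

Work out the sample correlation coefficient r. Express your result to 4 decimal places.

n = 6, Σa = 98, Σb = 178, Σa² = 1696, Σb² = 5360, Σab = 2913
nΣab − ΣaΣb = 17478 − 17444 = 34
nΣa² − (Σa)² = 10176 − 9604 = 572; nΣb² − (Σb)² = 32160 − 31684 = 476
r = 34 / √(572 × 476) = 34 / 521.7969 ≈ 0.0652

0.0652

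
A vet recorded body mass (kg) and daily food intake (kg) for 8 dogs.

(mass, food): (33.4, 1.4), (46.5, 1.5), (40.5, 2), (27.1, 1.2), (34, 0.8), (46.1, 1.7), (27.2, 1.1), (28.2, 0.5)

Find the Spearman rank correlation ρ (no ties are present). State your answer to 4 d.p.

Rank mass: 4, 8, 6, 1, 5, 7, 2, 3
Rank food: 5, 6, 8, 4, 2, 7, 3, 1
d = rank(mass) − rank(food): -1, 2, -2, -3, 3, 0, -1, 2; Σd² = 32
ρ = 1 − 6Σd² / [n(n²−1)] = 1 − 6×32 / (8×63) = 1 − 192/504 ≈ 0.6190

0.6190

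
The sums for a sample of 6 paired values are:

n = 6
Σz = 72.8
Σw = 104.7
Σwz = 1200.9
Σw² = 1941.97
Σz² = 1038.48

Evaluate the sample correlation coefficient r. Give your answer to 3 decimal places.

-0.520

r = (nΣwz − ΣwΣz) / √[(nΣw² − (Σw)²)(nΣz² − (Σz)²)]
Numerator: 6×1200.9 − 104.7×72.8 = -416.76
Denominator: √[(11651.82 − 10962.09)(6230.88 − 5299.84)] = √[689.73 × 931.04] = 801.3527
r = -416.76 / 801.3527 ≈ -0.520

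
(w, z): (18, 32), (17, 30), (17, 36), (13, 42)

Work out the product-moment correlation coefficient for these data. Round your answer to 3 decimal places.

n = 4, Σw = 65, Σz = 140, Σw² = 1071, Σz² = 4984, Σwz = 2244
nΣwz − ΣwΣz = 8976 − 9100 = -124
nΣw² − (Σw)² = 4284 − 4225 = 59; nΣz² − (Σz)² = 19936 − 19600 = 336
r = -124 / √(59 × 336) = -124 / 140.7977 ≈ -0.881

-0.881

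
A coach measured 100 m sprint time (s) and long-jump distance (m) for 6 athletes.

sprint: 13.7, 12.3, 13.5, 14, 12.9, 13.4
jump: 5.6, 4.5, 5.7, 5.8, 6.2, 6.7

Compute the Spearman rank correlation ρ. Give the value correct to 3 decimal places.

0.086

Rank sprint: 5, 1, 4, 6, 2, 3
Rank jump: 2, 1, 3, 4, 5, 6
d = rank(sprint) − rank(jump): 3, 0, 1, 2, -3, -3; Σd² = 32
ρ = 1 − 6Σd² / [n(n²−1)] = 1 − 6×32 / (6×35) = 1 − 192/210 ≈ 0.086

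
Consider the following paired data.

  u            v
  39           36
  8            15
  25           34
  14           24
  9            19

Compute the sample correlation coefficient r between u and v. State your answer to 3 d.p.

0.936

n = 5, Σu = 95, Σv = 128, Σu² = 2487, Σv² = 3614, Σuv = 2881
nΣuv − ΣuΣv = 14405 − 12160 = 2245
nΣu² − (Σu)² = 12435 − 9025 = 3410; nΣv² − (Σv)² = 18070 − 16384 = 1686
r = 2245 / √(3410 × 1686) = 2245 / 2397.7615 ≈ 0.936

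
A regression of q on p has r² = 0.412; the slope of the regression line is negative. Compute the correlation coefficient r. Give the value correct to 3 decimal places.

|r| = √0.412 = 0.642
The association is negative, so r = −0.642.

-0.642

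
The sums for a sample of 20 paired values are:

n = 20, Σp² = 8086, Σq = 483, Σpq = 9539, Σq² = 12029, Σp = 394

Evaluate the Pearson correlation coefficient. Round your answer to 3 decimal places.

0.070

r = (nΣpq − ΣpΣq) / √[(nΣp² − (Σp)²)(nΣq² − (Σq)²)]
Numerator: 20×9539 − 394×483 = 478
Denominator: √[(161720 − 155236)(240580 − 233289)] = √[6484 × 7291] = 6875.6704
r = 478 / 6875.6704 ≈ 0.070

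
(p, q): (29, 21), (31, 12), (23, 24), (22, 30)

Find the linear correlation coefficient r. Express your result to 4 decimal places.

-0.9114

n = 4, Σp = 105, Σq = 87, Σp² = 2815, Σq² = 2061, Σpq = 2193
nΣpq − ΣpΣq = 8772 − 9135 = -363
nΣp² − (Σp)² = 11260 − 11025 = 235; nΣq² − (Σq)² = 8244 − 7569 = 675
r = -363 / √(235 × 675) = -363 / 398.2775 ≈ -0.9114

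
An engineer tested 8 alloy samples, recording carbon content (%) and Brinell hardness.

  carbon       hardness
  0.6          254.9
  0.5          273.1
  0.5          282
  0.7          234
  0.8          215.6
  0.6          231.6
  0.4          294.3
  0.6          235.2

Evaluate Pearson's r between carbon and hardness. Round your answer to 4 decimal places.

n = 8, Σx = 4.7, Σy = 2020.7, Σx² = 2.87, Σy² = 515891.07, Σxy = 1164.57
nΣxy − ΣxΣy = 9316.56 − 9497.29 = -180.73
nΣx² − (Σx)² = 22.96 − 22.09 = 0.87; nΣy² − (Σy)² = 4127128.56 − 4083228.49 = 43900.07
r = -180.73 / √(0.87 × 43900.07) = -180.73 / 195.4305 ≈ -0.9248

-0.9248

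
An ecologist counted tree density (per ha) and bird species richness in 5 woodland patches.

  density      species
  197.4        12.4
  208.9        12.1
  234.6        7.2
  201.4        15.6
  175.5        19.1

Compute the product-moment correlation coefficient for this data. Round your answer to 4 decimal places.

n = 5, Σx = 1017.8, Σy = 66.4, Σx² = 209005.34, Σy² = 960.18, Σxy = 13158.46
nΣxy − ΣxΣy = 65792.3 − 67581.92 = -1789.62
nΣx² − (Σx)² = 1045026.7 − 1035916.84 = 9109.86; nΣy² − (Σy)² = 4800.9 − 4408.96 = 391.94
r = -1789.62 / √(9109.86 × 391.94) = -1789.62 / 1889.5816 ≈ -0.9471

-0.9471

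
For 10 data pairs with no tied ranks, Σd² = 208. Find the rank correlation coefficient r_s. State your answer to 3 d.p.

-0.261

ρ = 1 − 6Σd² / [n(n²−1)] = 1 − 6×208 / (10×99)
  = 1 − 1248/990 = 1 − 1.2606 ≈ -0.261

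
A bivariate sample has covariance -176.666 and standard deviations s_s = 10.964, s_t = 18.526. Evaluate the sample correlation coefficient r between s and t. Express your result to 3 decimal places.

-0.870

r = Cov(s,t) / (s_s · s_t) = -176.666 / (10.964 × 18.526)
  = -176.666 / 203.1191 ≈ -0.870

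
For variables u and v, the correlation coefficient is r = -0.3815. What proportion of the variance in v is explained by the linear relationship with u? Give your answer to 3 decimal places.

r² = (-0.3815)² = 0.146

0.146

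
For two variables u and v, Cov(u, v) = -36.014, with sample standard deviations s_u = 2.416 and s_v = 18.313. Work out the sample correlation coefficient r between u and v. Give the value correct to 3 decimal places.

-0.814

r = Cov(u,v) / (s_u · s_v) = -36.014 / (2.416 × 18.313)
  = -36.014 / 44.2442 ≈ -0.814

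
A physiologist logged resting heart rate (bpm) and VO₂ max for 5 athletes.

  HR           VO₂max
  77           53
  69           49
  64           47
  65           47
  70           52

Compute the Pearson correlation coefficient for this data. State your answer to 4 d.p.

0.9216

n = 5, Σx = 345, Σy = 248, Σx² = 23911, Σy² = 12332, Σxy = 17165
nΣxy − ΣxΣy = 85825 − 85560 = 265
nΣx² − (Σx)² = 119555 − 119025 = 530; nΣy² − (Σy)² = 61660 − 61504 = 156
r = 265 / √(530 × 156) = 265 / 287.5413 ≈ 0.9216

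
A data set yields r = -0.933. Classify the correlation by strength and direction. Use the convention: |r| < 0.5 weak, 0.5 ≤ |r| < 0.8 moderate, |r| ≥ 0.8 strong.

r = -0.933 < 0 so the relationship is negative.
|r| = 0.933, which falls in the strong range.

strong negative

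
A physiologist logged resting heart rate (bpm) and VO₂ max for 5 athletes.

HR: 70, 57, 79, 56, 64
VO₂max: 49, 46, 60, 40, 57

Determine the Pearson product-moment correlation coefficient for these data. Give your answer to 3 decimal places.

n = 5, Σx = 326, Σy = 252, Σx² = 21622, Σy² = 12966, Σxy = 16680
nΣxy − ΣxΣy = 83400 − 82152 = 1248
nΣx² − (Σx)² = 108110 − 106276 = 1834; nΣy² − (Σy)² = 64830 − 63504 = 1326
r = 1248 / √(1834 × 1326) = 1248 / 1559.4499 ≈ 0.800

0.800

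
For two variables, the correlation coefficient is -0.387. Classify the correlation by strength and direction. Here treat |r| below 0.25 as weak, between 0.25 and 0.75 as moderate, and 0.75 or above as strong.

moderate negative

r = -0.387 < 0 so the relationship is negative.
|r| = 0.387, which falls in the moderate range.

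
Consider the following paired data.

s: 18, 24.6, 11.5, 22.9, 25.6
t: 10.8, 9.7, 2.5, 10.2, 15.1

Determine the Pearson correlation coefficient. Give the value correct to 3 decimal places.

0.858

n = 5, Σs = 102.6, Σt = 48.3, Σs² = 2241.18, Σt² = 549.03, Σst = 1081.91
nΣst − ΣsΣt = 5409.55 − 4955.58 = 453.97
nΣs² − (Σs)² = 11205.9 − 10526.76 = 679.14; nΣt² − (Σt)² = 2745.15 − 2332.89 = 412.26
r = 453.97 / √(679.14 × 412.26) = 453.97 / 529.1335 ≈ 0.858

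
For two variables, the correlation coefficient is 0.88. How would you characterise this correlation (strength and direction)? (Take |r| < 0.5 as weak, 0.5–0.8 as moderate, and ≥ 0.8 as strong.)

strong positive

r = 0.88 > 0 so the relationship is positive.
|r| = 0.88, which falls in the strong range.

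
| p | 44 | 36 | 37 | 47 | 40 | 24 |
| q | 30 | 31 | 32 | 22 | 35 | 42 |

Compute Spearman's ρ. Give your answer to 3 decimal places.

Rank p: 5, 2, 3, 6, 4, 1
Rank q: 2, 3, 4, 1, 5, 6
d = rank(p) − rank(q): 3, -1, -1, 5, -1, -5; Σd² = 62
ρ = 1 − 6Σd² / [n(n²−1)] = 1 − 6×62 / (6×35) = 1 − 372/210 ≈ -0.771

-0.771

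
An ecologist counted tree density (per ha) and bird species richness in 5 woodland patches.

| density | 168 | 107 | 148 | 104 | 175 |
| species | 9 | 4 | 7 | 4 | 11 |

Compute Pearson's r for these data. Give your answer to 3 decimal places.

0.979

n = 5, Σx = 702, Σy = 35, Σx² = 103018, Σy² = 283, Σxy = 5317
nΣxy − ΣxΣy = 26585 − 24570 = 2015
nΣx² − (Σx)² = 515090 − 492804 = 22286; nΣy² − (Σy)² = 1415 − 1225 = 190
r = 2015 / √(22286 × 190) = 2015 / 2057.7512 ≈ 0.979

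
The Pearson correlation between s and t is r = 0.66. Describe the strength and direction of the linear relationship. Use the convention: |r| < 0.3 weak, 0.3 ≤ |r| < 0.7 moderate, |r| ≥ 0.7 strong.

r = 0.66 > 0 so the relationship is positive.
|r| = 0.66, which falls in the moderate range.

moderate positive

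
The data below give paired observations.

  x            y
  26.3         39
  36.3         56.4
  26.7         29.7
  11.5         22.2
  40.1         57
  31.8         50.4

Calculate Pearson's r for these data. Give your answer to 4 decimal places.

n = 6, Σx = 172.7, Σy = 254.7, Σx² = 5473.77, Σy² = 11866.05, Σxy = 8009.73
nΣxy − ΣxΣy = 48058.38 − 43986.69 = 4071.69
nΣx² − (Σx)² = 32842.62 − 29825.29 = 3017.33; nΣy² − (Σy)² = 71196.3 − 64872.09 = 6324.21
r = 4071.69 / √(3017.33 × 6324.21) = 4071.69 / 4368.3210 ≈ 0.9321

0.9321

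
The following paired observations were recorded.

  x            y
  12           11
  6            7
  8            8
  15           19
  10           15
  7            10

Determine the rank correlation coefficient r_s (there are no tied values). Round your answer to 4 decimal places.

0.8857

Rank x: 5, 1, 3, 6, 4, 2
Rank y: 4, 1, 2, 6, 5, 3
d = rank(x) − rank(y): 1, 0, 1, 0, -1, -1; Σd² = 4
ρ = 1 − 6Σd² / [n(n²−1)] = 1 − 6×4 / (6×35) = 1 − 24/210 ≈ 0.8857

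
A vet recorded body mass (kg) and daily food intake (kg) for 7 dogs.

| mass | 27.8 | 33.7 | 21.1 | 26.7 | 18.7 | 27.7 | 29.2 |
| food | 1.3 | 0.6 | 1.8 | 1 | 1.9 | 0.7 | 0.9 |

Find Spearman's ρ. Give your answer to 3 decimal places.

-0.821

Rank mass: 5, 7, 2, 3, 1, 4, 6
Rank food: 5, 1, 6, 4, 7, 2, 3
d = rank(mass) − rank(food): 0, 6, -4, -1, -6, 2, 3; Σd² = 102
ρ = 1 − 6Σd² / [n(n²−1)] = 1 − 6×102 / (7×48) = 1 − 612/336 ≈ -0.821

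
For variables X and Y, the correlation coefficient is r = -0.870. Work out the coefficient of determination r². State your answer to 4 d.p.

r² = (-0.870)² = 0.7569

0.7569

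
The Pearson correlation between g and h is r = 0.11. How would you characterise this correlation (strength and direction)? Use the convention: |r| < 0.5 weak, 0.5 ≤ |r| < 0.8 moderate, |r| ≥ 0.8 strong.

weak positive

r = 0.11 > 0 so the relationship is positive.
|r| = 0.11, which falls in the weak range.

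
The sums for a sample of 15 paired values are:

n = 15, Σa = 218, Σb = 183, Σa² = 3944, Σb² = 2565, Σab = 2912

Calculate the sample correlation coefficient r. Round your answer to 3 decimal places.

0.497

r = (nΣab − ΣaΣb) / √[(nΣa² − (Σa)²)(nΣb² − (Σb)²)]
Numerator: 15×2912 − 218×183 = 3786
Denominator: √[(59160 − 47524)(38475 − 33489)] = √[11636 × 4986] = 7616.8954
r = 3786 / 7616.8954 ≈ 0.497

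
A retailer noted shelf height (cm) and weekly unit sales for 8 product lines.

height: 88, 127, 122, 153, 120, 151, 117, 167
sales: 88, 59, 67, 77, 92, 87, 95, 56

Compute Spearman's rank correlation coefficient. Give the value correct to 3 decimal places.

Rank height: 1, 5, 4, 7, 3, 6, 2, 8
Rank sales: 6, 2, 3, 4, 7, 5, 8, 1
d = rank(height) − rank(sales): -5, 3, 1, 3, -4, 1, -6, 7; Σd² = 146
ρ = 1 − 6Σd² / [n(n²−1)] = 1 − 6×146 / (8×63) = 1 − 876/504 ≈ -0.738

-0.738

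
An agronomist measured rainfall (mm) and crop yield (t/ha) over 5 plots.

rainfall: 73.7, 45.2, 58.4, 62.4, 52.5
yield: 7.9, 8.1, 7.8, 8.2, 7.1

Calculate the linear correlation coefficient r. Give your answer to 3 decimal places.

n = 5, Σx = 292.2, Σy = 39.1, Σx² = 17535.3, Σy² = 306.51, Σxy = 2288.3
nΣxy − ΣxΣy = 11441.5 − 11425.02 = 16.48
nΣx² − (Σx)² = 87676.5 − 85380.84 = 2295.66; nΣy² − (Σy)² = 1532.55 − 1528.81 = 3.74
r = 16.48 / √(2295.66 × 3.74) = 16.48 / 92.6594 ≈ 0.178

0.178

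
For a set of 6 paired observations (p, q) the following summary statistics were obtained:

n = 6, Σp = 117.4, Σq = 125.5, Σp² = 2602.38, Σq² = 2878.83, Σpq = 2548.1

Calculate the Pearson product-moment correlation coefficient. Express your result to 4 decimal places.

r = (nΣpq − ΣpΣq) / √[(nΣp² − (Σp)²)(nΣq² − (Σq)²)]
Numerator: 6×2548.1 − 117.4×125.5 = 554.9
Denominator: √[(15614.28 − 13782.76)(17272.98 − 15750.25)] = √[1831.52 × 1522.73] = 1670.0031
r = 554.9 / 1670.0031 ≈ 0.3323

0.3323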